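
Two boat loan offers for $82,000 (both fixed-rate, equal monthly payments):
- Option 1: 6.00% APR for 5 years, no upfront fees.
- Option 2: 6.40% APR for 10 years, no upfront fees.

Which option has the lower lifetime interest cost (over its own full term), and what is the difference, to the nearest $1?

Option 1: at 6.00% the monthly rate is 0.0050000, so the payment is 82,000 × 0.0050000 / (1 − 1.0050000^−60) = $1,585.29.
Total interest on Option 1 = 60 × $1,585.29 − $82,000 = $13,117.40.
Option 2: monthly rate = 6.4%/12 = 0.0053333; payment = 82,000 × 0.0053333 / (1 − (1+0.0053333)^−120) = $926.93.
Total interest on Option 2 = 120 × $926.93 − $82,000 = $29,231.60.
Option 1 is lower by $16,114.20.

Option 1 by $16,114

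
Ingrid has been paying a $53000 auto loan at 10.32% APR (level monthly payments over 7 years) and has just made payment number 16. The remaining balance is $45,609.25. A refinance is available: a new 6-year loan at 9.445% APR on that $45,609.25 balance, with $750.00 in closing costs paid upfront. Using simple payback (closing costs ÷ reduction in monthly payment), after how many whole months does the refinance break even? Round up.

Current payment = 53,000 × 10.32%/12 / (1 − (1+0.0086000)^−84) = $888.65.
Refinanced payment = 45,609.25 × 0.0078708 / (1 − (1+0.0078708)^−72) = $832.24.
Monthly savings = $888.65 − $832.24 = $56.41.
Break-even = $750.00 / $56.41 = 13.30 → 14 months.

14 months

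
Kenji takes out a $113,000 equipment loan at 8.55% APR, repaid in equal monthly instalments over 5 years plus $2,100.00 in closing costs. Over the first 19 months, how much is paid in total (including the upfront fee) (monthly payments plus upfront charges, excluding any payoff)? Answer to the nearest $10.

At 8.55% the monthly rate is 0.0071250, so the payment is 113,000 × 0.0071250 / (1 − 1.0071250^−60) = $2,321.09.
Total outlay = 19 × $2,321.09 + $2,100.00 = $46,200.71.

$46,200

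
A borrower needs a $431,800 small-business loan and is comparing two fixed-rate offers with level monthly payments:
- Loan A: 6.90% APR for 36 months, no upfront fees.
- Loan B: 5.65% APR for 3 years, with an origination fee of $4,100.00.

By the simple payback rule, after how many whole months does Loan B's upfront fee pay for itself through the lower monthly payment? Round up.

17 months

Loan A: at 6.90% the monthly rate is 0.0057500, so the payment is 431,800 × 0.0057500 / (1 − 1.0057500^−36) = $13,313.00.
Loan B: at 5.65% the monthly rate is 0.0047083, so the payment is 431,800 × 0.0047083 / (1 − 1.0047083^−36) = $13,067.82.
Monthly savings = $13,313.00 − $13,067.82 = $245.18.
Break-even = $4,100.00 / $245.18 = 16.72 → 17 months.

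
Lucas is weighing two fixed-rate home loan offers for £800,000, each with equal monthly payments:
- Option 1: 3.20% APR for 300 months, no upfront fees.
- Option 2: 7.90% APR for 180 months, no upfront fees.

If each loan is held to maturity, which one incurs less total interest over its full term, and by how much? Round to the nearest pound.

Option 1: monthly rate = 3.2%/12 = 0.0026667; payment = 800,000 × 0.0026667 / (1 − (1+0.0026667)^−300) = £3,877.43.
Total interest on Option 1 = 300 × £3,877.43 − £800,000 = £363,229.00.
Option 2: at 7.90% the monthly rate is 0.0065833, so the payment is 800,000 × 0.0065833 / (1 − 1.0065833^−180) = £7,599.10.
Total interest on Option 2 = 180 × £7,599.10 − £800,000 = £567,838.00.
Option 1 is lower by £204,609.00.

Option 1 by £204,609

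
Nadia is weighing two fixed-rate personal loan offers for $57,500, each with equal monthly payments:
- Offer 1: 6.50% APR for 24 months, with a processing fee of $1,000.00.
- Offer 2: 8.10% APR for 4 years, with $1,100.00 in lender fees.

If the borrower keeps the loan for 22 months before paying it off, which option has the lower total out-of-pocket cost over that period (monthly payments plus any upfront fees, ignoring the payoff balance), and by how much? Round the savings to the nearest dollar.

Offer 2 by $25,309

Offer 1: at 6.50% the monthly rate is 0.0054167, so the payment is 57,500 × 0.0054167 / (1 − 1.0054167^−24) = $2,561.41.
Offer 2: at 8.10% the monthly rate is 0.0067500, so the payment is 57,500 × 0.0067500 / (1 − 1.0067500^−48) = $1,406.44.
Over 22 months: Offer 1 costs 22 × $2,561.41 + $1,000.00 = $57,351.02; Offer 2 costs 22 × $1,406.44 + $1,100.00 = $32,041.68.
Offer 2 is cheaper by $57,351.02 − $32,041.68 = $25,309.34.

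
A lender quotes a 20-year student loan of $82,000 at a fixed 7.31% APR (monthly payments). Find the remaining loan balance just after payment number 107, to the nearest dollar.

$59,227

With monthly rate i = 7.31%/12 = 0.0060917, the balance after k of n payments is P · [(1+i)^n − (1+i)^k] / [(1+i)^n − 1].
(1+0.0060917)^240 = 4.29548724 and (1+0.0060917)^107 = 1.91521724, so the balance is 82,000 × (4.29548724 − 1.91521724) / (4.29548724 − 1) = $59,227.10.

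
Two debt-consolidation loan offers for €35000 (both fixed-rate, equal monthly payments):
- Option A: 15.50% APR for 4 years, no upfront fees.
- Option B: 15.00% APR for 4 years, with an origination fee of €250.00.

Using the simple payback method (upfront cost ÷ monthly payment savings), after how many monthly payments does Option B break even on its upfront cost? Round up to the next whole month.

Option A: at 15.50% the monthly rate is 0.0129167, so the payment is 35,000 × 0.0129167 / (1 − 1.0129167^−48) = €982.97.
Option B: at 15.00% the monthly rate is 0.0125000, so the payment is 35,000 × 0.0125000 / (1 − 1.0125000^−48) = €974.08.
Monthly savings = €982.97 − €974.08 = €8.89.
Break-even = €250.00 / €8.89 = 28.12 → 29 months.

29 months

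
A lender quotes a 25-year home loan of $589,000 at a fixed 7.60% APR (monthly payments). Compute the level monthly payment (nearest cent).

$4,391.04

At 7.60% the monthly rate is 0.0063333, so the payment is 589,000 × 0.0063333 / (1 − 1.0063333^−300) = $4,391.04.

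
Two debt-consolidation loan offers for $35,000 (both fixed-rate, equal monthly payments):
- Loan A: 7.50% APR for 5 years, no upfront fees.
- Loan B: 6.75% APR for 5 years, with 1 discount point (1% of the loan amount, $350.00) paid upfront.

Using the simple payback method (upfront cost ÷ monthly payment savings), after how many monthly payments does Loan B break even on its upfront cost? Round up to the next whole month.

Loan A: monthly rate = 7.5%/12 = 0.0062500; payment = 35,000 × 0.0062500 / (1 − (1+0.0062500)^−60) = $701.33.
Loan B: monthly rate = 6.75%/12 = 0.0056250; payment = 35,000 × 0.0056250 / (1 − (1+0.0056250)^−60) = $688.92.
Monthly savings = $701.33 − $688.92 = $12.41.
Break-even = $350.00 / $12.41 = 28.20 → 29 months.

29 months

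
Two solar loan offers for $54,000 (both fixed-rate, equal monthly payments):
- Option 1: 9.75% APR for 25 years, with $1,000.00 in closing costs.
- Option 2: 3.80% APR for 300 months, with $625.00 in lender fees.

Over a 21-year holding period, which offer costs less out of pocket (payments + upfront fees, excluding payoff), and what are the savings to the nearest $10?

Option 2 by $51,310

Option 1: at 9.75% the monthly rate is 0.0081250, so the payment is 54,000 × 0.0081250 / (1 − 1.0081250^−300) = $481.21.
Option 2: monthly rate = 3.8%/12 = 0.0031667; payment = 54,000 × 0.0031667 / (1 − (1+0.0031667)^−300) = $279.10.
Over 252 months: Option 1 costs 252 × $481.21 + $1,000.00 = $122,264.92; Option 2 costs 252 × $279.10 + $625.00 = $70,958.20.
Option 2 is cheaper by $122,264.92 − $70,958.20 = $51,306.72.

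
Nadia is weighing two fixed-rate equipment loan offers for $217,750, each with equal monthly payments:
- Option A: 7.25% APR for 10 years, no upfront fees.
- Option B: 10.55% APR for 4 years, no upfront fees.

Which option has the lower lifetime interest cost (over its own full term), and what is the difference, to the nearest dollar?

Option B by $38,910

Option A: monthly rate = 7.25%/12 = 0.0060417; payment = 217,750 × 0.0060417 / (1 − (1+0.0060417)^−120) = $2,556.41.
Total interest on Option A = 120 × $2,556.41 − $217,750 = $89,019.20.
Option B: monthly rate = 10.55%/12 = 0.0087917; payment = 217,750 × 0.0087917 / (1 − (1+0.0087917)^−48) = $5,580.40.
Total interest on Option B = 48 × $5,580.40 − $217,750 = $50,109.20.
Option B is lower by $38,910.00.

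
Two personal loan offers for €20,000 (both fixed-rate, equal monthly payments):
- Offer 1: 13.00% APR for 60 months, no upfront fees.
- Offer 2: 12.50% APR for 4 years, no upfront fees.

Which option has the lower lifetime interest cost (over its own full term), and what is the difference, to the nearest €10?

Offer 2 by €1,790

Offer 1: monthly rate = 13%/12 = 0.0108333; payment = 20,000 × 0.0108333 / (1 − (1+0.0108333)^−60) = €455.06.
Total interest on Offer 1 = 60 × €455.06 − €20,000 = €7,303.60.
Offer 2: at 12.50% the monthly rate is 0.0104167, so the payment is 20,000 × 0.0104167 / (1 − 1.0104167^−48) = €531.60.
Total interest on Offer 2 = 48 × €531.60 − €20,000 = €5,516.80.
Offer 2 is lower by €1,786.80.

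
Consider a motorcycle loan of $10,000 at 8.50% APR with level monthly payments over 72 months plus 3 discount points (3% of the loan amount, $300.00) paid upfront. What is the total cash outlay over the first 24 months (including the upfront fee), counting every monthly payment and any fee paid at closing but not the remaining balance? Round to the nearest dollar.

$4,567

Monthly rate = 8.5%/12 = 0.0070833; payment = 10,000 × 0.0070833 / (1 − (1+0.0070833)^−72) = $177.78.
Total outlay = 24 × $177.78 + $300.00 = $4,566.72.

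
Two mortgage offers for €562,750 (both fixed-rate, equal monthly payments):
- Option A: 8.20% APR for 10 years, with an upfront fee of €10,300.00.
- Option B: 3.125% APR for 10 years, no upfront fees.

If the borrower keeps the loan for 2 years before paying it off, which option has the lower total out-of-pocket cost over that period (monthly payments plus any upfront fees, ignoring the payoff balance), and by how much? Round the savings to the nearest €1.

Option B by €44,400

Option A: monthly rate = 8.2%/12 = 0.0068333; payment = 562,750 × 0.0068333 / (1 − (1+0.0068333)^−120) = €6,887.33.
Option B: at 3.125% the monthly rate is 0.0026042, so the payment is 562,750 × 0.0026042 / (1 − 1.0026042^−120) = €5,466.49.
Over 24 months: Option A costs 24 × €6,887.33 + €10,300.00 = €175,595.92; Option B costs 24 × €5,466.49 = €131,195.76.
Option B is cheaper by €175,595.92 − €131,195.76 = €44,400.16.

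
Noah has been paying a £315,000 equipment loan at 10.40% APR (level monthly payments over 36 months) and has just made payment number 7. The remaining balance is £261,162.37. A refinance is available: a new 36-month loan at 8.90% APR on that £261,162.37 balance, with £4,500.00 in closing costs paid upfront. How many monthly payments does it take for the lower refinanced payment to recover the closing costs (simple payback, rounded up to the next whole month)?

Current payment = 315,000 × 10.4%/12 / (1 − (1+0.0086667)^−36) = £10,223.42.
Refinanced payment = 261,162.37 × 0.0074167 / (1 − (1+0.0074167)^−36) = £8,292.74.
Monthly savings = £10,223.42 − £8,292.74 = £1,930.68.
Break-even = £4,500.00 / £1,930.68 = 2.33 → 3 months.

3 months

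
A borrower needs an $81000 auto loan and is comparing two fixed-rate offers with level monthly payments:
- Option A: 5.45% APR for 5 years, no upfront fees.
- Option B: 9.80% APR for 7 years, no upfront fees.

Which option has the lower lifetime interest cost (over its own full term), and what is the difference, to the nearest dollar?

Option A by $19,533

Option A: at 5.45% the monthly rate is 0.0045417, so the payment is 81,000 × 0.0045417 / (1 − 1.0045417^−60) = $1,545.33.
Total interest on Option A = 60 × $1,545.33 − $81,000 = $11,719.80.
Option B: monthly rate = 9.8%/12 = 0.0081667; payment = 81,000 × 0.0081667 / (1 − (1+0.0081667)^−84) = $1,336.34.
Total interest on Option B = 84 × $1,336.34 − $81,000 = $31,252.56.
Option A is lower by $19,532.76.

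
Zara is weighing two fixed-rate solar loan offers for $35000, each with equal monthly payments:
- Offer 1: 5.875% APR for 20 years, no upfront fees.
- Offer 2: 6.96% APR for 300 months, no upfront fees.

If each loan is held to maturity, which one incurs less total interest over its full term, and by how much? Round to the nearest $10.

Offer 1: at 5.875% the monthly rate is 0.0048958, so the payment is 35,000 × 0.0048958 / (1 − 1.0048958^−240) = $248.23.
Total interest on Offer 1 = 240 × $248.23 − $35,000 = $24,575.20.
Offer 2: monthly rate = 6.96%/12 = 0.0058000; payment = 35,000 × 0.0058000 / (1 − (1+0.0058000)^−300) = $246.48.
Total interest on Offer 2 = 300 × $246.48 − $35,000 = $38,944.00.
Offer 1 is lower by $14,368.80.

Offer 1 by $14,370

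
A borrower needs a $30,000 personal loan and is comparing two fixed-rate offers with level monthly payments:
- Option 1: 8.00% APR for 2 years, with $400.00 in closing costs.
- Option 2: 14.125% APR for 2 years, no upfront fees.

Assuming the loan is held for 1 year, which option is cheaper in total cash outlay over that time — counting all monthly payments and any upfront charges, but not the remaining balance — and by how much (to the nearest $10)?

Option 1 by $620

Option 1: monthly rate = 8%/12 = 0.0066667; payment = 30,000 × 0.0066667 / (1 − (1+0.0066667)^−24) = $1,356.82.
Option 2: at 14.125% the monthly rate is 0.0117708, so the payment is 30,000 × 0.0117708 / (1 − 1.0117708^−24) = $1,442.16.
Over 12 months: Option 1 costs 12 × $1,356.82 + $400.00 = $16,681.84; Option 2 costs 12 × $1,442.16 = $17,305.92.
Option 1 is cheaper by $17,305.92 − $16,681.84 = $624.08.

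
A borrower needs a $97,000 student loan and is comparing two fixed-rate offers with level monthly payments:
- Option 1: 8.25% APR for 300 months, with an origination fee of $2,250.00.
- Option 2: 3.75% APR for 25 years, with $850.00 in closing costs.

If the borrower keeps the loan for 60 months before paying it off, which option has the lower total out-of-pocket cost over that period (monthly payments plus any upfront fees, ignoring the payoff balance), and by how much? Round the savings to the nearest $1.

Option 2 by $17,365

Option 1: at 8.25% the monthly rate is 0.0068750, so the payment is 97,000 × 0.0068750 / (1 − 1.0068750^−300) = $764.80.
Option 2: monthly rate = 3.75%/12 = 0.0031250; payment = 97,000 × 0.0031250 / (1 − (1+0.0031250)^−300) = $498.71.
Over 60 months: Option 1 costs 60 × $764.80 + $2,250.00 = $48,138.00; Option 2 costs 60 × $498.71 + $850.00 = $30,772.60.
Option 2 is cheaper by $48,138.00 − $30,772.60 = $17,365.40.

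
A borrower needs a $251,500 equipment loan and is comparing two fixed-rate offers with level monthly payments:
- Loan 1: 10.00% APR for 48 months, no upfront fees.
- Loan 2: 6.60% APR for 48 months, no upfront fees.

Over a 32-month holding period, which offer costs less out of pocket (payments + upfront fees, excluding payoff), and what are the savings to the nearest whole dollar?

Loan 2 by $12,889

Loan 1: monthly rate = 10%/12 = 0.0083333; payment = 251,500 × 0.0083333 / (1 − (1+0.0083333)^−48) = $6,378.69.
Loan 2: monthly rate = 6.6%/12 = 0.0055000; payment = 251,500 × 0.0055000 / (1 − (1+0.0055000)^−48) = $5,975.92.
Over 32 months: Loan 1 costs 32 × $6,378.69 = $204,118.08; Loan 2 costs 32 × $5,975.92 = $191,229.44.
Loan 2 is cheaper by $204,118.08 − $191,229.44 = $12,888.64.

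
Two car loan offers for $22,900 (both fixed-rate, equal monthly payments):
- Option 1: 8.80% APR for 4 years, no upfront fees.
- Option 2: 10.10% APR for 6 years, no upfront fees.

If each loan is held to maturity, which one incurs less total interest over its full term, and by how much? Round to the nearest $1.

Option 1 by $3,379

Option 1: at 8.80% the monthly rate is 0.0073333, so the payment is 22,900 × 0.0073333 / (1 − 1.0073333^−48) = $567.70.
Total interest on Option 1 = 48 × $567.70 − $22,900 = $4,349.60.
Option 2: monthly rate = 10.1%/12 = 0.0084167; payment = 22,900 × 0.0084167 / (1 − (1+0.0084167)^−72) = $425.40.
Total interest on Option 2 = 72 × $425.40 − $22,900 = $7,728.80.
Option 1 is lower by $3,379.20.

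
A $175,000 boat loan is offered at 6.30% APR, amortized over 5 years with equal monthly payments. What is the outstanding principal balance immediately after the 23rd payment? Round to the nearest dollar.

$114,323

With monthly rate i = 6.3%/12 = 0.0052500, the balance after k of n payments is P · [(1+i)^n − (1+i)^k] / [(1+i)^n − 1].
(1+0.0052500)^60 = 1.36913069 and (1+0.0052500)^23 = 1.12798645, so the balance is 175,000 × (1.36913069 − 1.12798645) / (1.36913069 − 1) = $114,323.31.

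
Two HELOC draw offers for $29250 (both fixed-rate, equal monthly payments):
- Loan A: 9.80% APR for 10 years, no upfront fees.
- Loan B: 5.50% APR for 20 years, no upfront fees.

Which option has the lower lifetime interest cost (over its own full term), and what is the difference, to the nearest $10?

Loan A by $2,290

Loan A: at 9.80% the monthly rate is 0.0081667, so the payment is 29,250 × 0.0081667 / (1 − 1.0081667^−120) = $383.31.
Total interest on Loan A = 120 × $383.31 − $29,250 = $16,747.20.
Loan B: monthly rate = 5.5%/12 = 0.0045833; payment = 29,250 × 0.0045833 / (1 − (1+0.0045833)^−240) = $201.21.
Total interest on Loan B = 240 × $201.21 − $29,250 = $19,040.40.
Loan A is lower by $2,293.20.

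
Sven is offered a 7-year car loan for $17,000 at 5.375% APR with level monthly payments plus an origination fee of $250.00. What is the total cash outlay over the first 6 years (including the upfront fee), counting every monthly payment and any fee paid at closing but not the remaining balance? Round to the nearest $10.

At 5.375% the monthly rate is 0.0044792, so the payment is 17,000 × 0.0044792 / (1 − 1.0044792^−84) = $243.28.
Total outlay = 72 × $243.28 + $250.00 = $17,766.16.

$17,770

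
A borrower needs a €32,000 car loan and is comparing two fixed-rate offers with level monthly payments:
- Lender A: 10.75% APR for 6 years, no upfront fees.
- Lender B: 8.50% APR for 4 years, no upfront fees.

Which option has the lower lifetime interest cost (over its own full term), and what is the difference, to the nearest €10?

Lender A: at 10.75% the monthly rate is 0.0089583, so the payment is 32,000 × 0.0089583 / (1 − 1.0089583^−72) = €605.00.
Total interest on Lender A = 72 × €605.00 − €32,000 = €11,560.00.
Lender B: at 8.50% the monthly rate is 0.0070833, so the payment is 32,000 × 0.0070833 / (1 − 1.0070833^−48) = €788.75.
Total interest on Lender B = 48 × €788.75 − €32,000 = €5,860.00.
Lender B is lower by €5,700.00.

Lender B by €5,700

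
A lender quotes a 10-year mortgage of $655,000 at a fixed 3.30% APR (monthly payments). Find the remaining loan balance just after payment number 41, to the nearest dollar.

With monthly rate i = 3.3%/12 = 0.0027500, the balance after k of n payments is P · [(1+i)^n − (1+i)^k] / [(1+i)^n − 1].
(1+0.0027500)^120 = 1.39033827 and (1+0.0027500)^41 = 1.11917886, so the balance is 655,000 × (1.39033827 − 1.11917886) / (1.39033827 − 1) = $455,014.10.

$455,014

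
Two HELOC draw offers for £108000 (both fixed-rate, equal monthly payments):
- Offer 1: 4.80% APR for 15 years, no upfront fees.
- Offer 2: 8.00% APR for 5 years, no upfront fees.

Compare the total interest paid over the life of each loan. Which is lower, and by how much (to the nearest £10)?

Offer 1: monthly rate = 4.8%/12 = 0.0040000; payment = 108,000 × 0.0040000 / (1 − (1+0.0040000)^−180) = £842.85.
Total interest on Offer 1 = 180 × £842.85 − £108,000 = £43,713.00.
Offer 2: at 8.00% the monthly rate is 0.0066667, so the payment is 108,000 × 0.0066667 / (1 − 1.0066667^−60) = £2,189.85.
Total interest on Offer 2 = 60 × £2,189.85 − £108,000 = £23,391.00.
Offer 2 is lower by £20,322.00.

Offer 2 by £20,320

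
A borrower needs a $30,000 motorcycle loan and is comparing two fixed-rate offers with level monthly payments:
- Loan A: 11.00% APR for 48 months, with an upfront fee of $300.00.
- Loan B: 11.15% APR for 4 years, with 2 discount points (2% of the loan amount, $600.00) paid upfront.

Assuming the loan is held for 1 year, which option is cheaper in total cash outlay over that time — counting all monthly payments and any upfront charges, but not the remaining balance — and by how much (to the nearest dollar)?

Loan A by $326

Loan A: monthly rate = 11%/12 = 0.0091667; payment = 30,000 × 0.0091667 / (1 − (1+0.0091667)^−48) = $775.37.
Loan B: at 11.15% the monthly rate is 0.0092917, so the payment is 30,000 × 0.0092917 / (1 − 1.0092917^−48) = $777.55.
Over 12 months: Loan A costs 12 × $775.37 + $300.00 = $9,604.44; Loan B costs 12 × $777.55 + $600.00 = $9,930.60.
Loan A is cheaper by $9,930.60 − $9,604.44 = $326.16.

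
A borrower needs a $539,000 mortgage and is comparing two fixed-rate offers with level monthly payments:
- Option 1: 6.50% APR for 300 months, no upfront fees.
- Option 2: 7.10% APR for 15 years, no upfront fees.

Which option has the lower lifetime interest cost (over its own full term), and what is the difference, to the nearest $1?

Option 2 by $214,334

Option 1: monthly rate = 6.5%/12 = 0.0054167; payment = 539,000 × 0.0054167 / (1 − (1+0.0054167)^−300) = $3,639.37.
Total interest on Option 1 = 300 × $3,639.37 − $539,000 = $552,811.00.
Option 2: at 7.10% the monthly rate is 0.0059167, so the payment is 539,000 × 0.0059167 / (1 − 1.0059167^−180) = $4,874.87.
Total interest on Option 2 = 180 × $4,874.87 − $539,000 = $338,476.60.
Option 2 is lower by $214,334.40.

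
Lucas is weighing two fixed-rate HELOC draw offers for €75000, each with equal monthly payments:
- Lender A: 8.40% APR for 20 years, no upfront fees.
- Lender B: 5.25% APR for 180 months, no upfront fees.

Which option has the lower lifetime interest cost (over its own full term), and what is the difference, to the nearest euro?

Lender B by €46,547

Lender A: at 8.40% the monthly rate is 0.0070000, so the payment is 75,000 × 0.0070000 / (1 − 1.0070000^−240) = €646.13.
Total interest on Lender A = 240 × €646.13 − €75,000 = €80,071.20.
Lender B: at 5.25% the monthly rate is 0.0043750, so the payment is 75,000 × 0.0043750 / (1 − 1.0043750^−180) = €602.91.
Total interest on Lender B = 180 × €602.91 − €75,000 = €33,523.80.
Lender B is lower by €46,547.40.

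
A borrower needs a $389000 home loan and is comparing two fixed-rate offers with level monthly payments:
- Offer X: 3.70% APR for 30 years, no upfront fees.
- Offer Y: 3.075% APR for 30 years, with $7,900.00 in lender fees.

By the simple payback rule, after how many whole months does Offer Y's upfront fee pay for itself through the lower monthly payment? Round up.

Offer X: monthly rate = 3.7%/12 = 0.0030833; payment = 389,000 × 0.0030833 / (1 − (1+0.0030833)^−360) = $1,790.50.
Offer Y: monthly rate = 3.075%/12 = 0.0025625; payment = 389,000 × 0.0025625 / (1 − (1+0.0025625)^−360) = $1,655.82.
Monthly savings = $1,790.50 − $1,655.82 = $134.68.
Break-even = $7,900.00 / $134.68 = 58.66 → 59 months.

59 months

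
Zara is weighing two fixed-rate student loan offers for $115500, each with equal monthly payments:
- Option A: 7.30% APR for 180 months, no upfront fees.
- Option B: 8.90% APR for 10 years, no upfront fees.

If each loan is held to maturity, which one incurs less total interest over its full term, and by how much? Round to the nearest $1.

Option A: at 7.30% the monthly rate is 0.0060833, so the payment is 115,500 × 0.0060833 / (1 − 1.0060833^−180) = $1,057.61.
Total interest on Option A = 180 × $1,057.61 − $115,500 = $74,869.80.
Option B: at 8.90% the monthly rate is 0.0074167, so the payment is 115,500 × 0.0074167 / (1 − 1.0074167^−120) = $1,456.86.
Total interest on Option B = 120 × $1,456.86 − $115,500 = $59,323.20.
Option B is lower by $15,546.60.

Option B by $15,547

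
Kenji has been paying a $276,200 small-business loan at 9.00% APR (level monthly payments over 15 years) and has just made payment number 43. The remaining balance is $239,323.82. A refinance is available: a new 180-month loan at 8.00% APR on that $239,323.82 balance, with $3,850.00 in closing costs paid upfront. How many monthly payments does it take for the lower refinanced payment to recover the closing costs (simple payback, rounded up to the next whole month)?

Current payment = 276,200 × 9%/12 / (1 − (1+0.0075000)^−180) = $2,801.40.
Refinanced payment = 239,323.82 × 0.0066667 / (1 − (1+0.0066667)^−180) = $2,287.10.
Monthly savings = $2,801.40 − $2,287.10 = $514.30.
Break-even = $3,850.00 / $514.30 = 7.49 → 8 months.

8 months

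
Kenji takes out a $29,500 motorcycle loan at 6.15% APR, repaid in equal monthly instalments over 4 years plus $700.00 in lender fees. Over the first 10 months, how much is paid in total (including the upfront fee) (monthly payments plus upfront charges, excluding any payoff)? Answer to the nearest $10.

At 6.15% the monthly rate is 0.0051250, so the payment is 29,500 × 0.0051250 / (1 − 1.0051250^−48) = $694.84.
Total outlay = 10 × $694.84 + $700.00 = $7,648.40.

$7,650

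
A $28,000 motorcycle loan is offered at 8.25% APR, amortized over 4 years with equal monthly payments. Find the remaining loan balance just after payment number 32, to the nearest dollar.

$10,373

With monthly rate i = 8.25%/12 = 0.0068750, the balance after k of n payments is P · [(1+i)^n − (1+i)^k] / [(1+i)^n − 1].
(1+0.0068750)^48 = 1.38939833 and (1+0.0068750)^32 = 1.24513903, so the balance is 28,000 × (1.38939833 − 1.24513903) / (1.38939833 − 1) = $10,373.08.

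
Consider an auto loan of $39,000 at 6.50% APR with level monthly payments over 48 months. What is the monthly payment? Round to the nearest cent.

$924.88

Monthly rate = 6.5%/12 = 0.0054167; payment = 39,000 × 0.0054167 / (1 − (1+0.0054167)^−48) = $924.88.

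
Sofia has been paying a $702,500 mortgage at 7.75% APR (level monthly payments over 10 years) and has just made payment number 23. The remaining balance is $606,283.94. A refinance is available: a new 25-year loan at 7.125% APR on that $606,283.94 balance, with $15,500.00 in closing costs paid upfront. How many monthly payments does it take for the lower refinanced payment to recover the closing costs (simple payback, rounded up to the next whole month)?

4 months

Current payment = 702,500 × 7.75%/12 / (1 − (1+0.0064583)^−120) = $8,430.75.
Refinanced payment = 606,283.94 × 0.0059375 / (1 − (1+0.0059375)^−300) = $4,333.56.
Monthly savings = $8,430.75 − $4,333.56 = $4,097.19.
Break-even = $15,500.00 / $4,097.19 = 3.78 → 4 months.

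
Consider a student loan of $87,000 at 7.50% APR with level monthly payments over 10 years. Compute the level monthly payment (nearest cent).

$1,032.71

At 7.50% the monthly rate is 0.0062500, so the payment is 87,000 × 0.0062500 / (1 − 1.0062500^−120) = $1,032.71.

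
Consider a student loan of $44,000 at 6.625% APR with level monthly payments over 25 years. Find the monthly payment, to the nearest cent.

Monthly rate = 6.625%/12 = 0.0055208; payment = 44,000 × 0.0055208 / (1 − (1+0.0055208)^−300) = $300.54.

$300.54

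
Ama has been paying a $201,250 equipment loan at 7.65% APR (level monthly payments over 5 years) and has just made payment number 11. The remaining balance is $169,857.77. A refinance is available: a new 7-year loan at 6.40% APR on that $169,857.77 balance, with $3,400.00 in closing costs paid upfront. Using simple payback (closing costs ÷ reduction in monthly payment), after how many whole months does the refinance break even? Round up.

Current payment = 201,250 × 7.65%/12 / (1 − (1+0.0063750)^−60) = $4,047.00.
Refinanced payment = 169,857.77 × 0.0053333 / (1 − (1+0.0053333)^−84) = $2,514.08.
Monthly savings = $4,047.00 − $2,514.08 = $1,532.92.
Break-even = $3,400.00 / $1,532.92 = 2.22 → 3 months.

3 months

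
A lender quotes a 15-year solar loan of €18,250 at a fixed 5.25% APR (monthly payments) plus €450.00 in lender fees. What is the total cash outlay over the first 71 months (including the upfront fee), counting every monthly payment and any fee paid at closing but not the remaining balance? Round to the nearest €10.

€10,870

At 5.25% the monthly rate is 0.0043750, so the payment is 18,250 × 0.0043750 / (1 − 1.0043750^−180) = €146.71.
Total outlay = 71 × €146.71 + €450.00 = €10,866.41.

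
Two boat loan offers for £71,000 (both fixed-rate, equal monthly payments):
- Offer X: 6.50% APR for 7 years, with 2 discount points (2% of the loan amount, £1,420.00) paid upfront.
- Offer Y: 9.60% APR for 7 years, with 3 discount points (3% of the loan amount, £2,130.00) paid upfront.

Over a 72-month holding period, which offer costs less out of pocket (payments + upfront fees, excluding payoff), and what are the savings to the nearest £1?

Offer X by £8,612

Offer X: at 6.50% the monthly rate is 0.0054167, so the payment is 71,000 × 0.0054167 / (1 − 1.0054167^−84) = £1,054.31.
Offer Y: monthly rate = 9.6%/12 = 0.0080000; payment = 71,000 × 0.0080000 / (1 − (1+0.0080000)^−84) = £1,164.06.
Over 72 months: Offer X costs 72 × £1,054.31 + £1,420.00 = £77,330.32; Offer Y costs 72 × £1,164.06 + £2,130.00 = £85,942.32.
Offer X is cheaper by £85,942.32 − £77,330.32 = £8,612.00.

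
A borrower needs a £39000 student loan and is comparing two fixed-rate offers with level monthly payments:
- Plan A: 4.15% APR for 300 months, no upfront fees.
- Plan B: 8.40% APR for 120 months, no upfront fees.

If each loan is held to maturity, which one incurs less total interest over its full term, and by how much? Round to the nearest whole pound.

Plan A: monthly rate = 4.15%/12 = 0.0034583; payment = 39,000 × 0.0034583 / (1 − (1+0.0034583)^−300) = £209.10.
Total interest on Plan A = 300 × £209.10 − £39,000 = £23,730.00.
Plan B: at 8.40% the monthly rate is 0.0070000, so the payment is 39,000 × 0.0070000 / (1 − 1.0070000^−120) = £481.46.
Total interest on Plan B = 120 × £481.46 − £39,000 = £18,775.20.
Plan B is lower by £4,954.80.

Plan B by £4,955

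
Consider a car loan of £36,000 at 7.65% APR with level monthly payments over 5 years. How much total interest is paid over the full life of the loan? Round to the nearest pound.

At 7.65% the monthly rate is 0.0063750, so the payment is 36,000 × 0.0063750 / (1 − 1.0063750^−60) = £723.93.
Total paid = 60 × £723.93 = £43,435.80; interest = £43,435.80 − £36,000 = £7,435.80.

£7,436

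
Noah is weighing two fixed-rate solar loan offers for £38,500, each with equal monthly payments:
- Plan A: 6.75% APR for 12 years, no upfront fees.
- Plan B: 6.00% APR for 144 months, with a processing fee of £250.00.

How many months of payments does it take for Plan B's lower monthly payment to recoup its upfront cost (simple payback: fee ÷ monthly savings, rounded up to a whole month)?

17 months

Plan A: at 6.75% the monthly rate is 0.0056250, so the payment is 38,500 × 0.0056250 / (1 − 1.0056250^−144) = £390.81.
Plan B: monthly rate = 6%/12 = 0.0050000; payment = 38,500 × 0.0050000 / (1 − (1+0.0050000)^−144) = £375.70.
Monthly savings = £390.81 − £375.70 = £15.11.
Break-even = £250.00 / £15.11 = 16.55 → 17 months.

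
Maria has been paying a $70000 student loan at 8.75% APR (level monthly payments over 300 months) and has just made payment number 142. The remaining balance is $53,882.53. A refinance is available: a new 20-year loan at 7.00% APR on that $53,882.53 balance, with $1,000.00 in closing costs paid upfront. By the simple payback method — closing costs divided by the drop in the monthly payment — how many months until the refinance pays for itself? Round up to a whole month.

7 months

Current payment = 70,000 × 8.75%/12 / (1 − (1+0.0072917)^−300) = $575.50.
Refinanced payment = 53,882.53 × 0.0058333 / (1 − (1+0.0058333)^−240) = $417.75.
Monthly savings = $575.50 − $417.75 = $157.75.
Break-even = $1,000.00 / $157.75 = 6.34 → 7 months.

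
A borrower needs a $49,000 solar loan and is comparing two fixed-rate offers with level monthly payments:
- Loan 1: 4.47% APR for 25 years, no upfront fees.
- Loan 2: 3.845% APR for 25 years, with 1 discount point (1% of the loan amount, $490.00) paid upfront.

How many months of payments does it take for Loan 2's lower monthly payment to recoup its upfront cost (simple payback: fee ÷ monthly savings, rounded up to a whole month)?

29 months

Loan 1: at 4.47% the monthly rate is 0.0037250, so the payment is 49,000 × 0.0037250 / (1 − 1.0037250^−300) = $271.52.
Loan 2: at 3.845% the monthly rate is 0.0032042, so the payment is 49,000 × 0.0032042 / (1 − 1.0032042^−300) = $254.46.
Monthly savings = $271.52 − $254.46 = $17.06.
Break-even = $490.00 / $17.06 = 28.72 → 29 months.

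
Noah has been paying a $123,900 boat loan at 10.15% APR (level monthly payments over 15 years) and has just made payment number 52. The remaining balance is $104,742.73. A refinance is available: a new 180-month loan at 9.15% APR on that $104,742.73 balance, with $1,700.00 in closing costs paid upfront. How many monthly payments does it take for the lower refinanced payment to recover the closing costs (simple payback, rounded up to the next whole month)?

7 months

Current payment = 123,900 × 10.15%/12 / (1 − (1+0.0084583)^−180) = $1,342.83.
Refinanced payment = 104,742.73 × 0.0076250 / (1 − (1+0.0076250)^−180) = $1,071.74.
Monthly savings = $1,342.83 − $1,071.74 = $271.09.
Break-even = $1,700.00 / $271.09 = 6.27 → 7 months.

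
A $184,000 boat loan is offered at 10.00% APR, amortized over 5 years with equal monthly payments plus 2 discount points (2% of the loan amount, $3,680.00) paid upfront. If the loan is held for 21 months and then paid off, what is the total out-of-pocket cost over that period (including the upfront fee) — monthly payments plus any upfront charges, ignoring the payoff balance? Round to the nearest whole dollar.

At 10.00% the monthly rate is 0.0083333, so the payment is 184,000 × 0.0083333 / (1 − 1.0083333^−60) = $3,909.46.
Total outlay = 21 × $3,909.46 + $3,680.00 = $85,778.66.

$85,779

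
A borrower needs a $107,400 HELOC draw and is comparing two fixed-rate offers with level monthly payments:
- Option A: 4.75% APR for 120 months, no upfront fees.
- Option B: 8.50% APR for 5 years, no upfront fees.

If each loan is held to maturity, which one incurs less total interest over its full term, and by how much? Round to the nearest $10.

Option A: at 4.75% the monthly rate is 0.0039583, so the payment is 107,400 × 0.0039583 / (1 − 1.0039583^−120) = $1,126.06.
Total interest on Option A = 120 × $1,126.06 − $107,400 = $27,727.20.
Option B: monthly rate = 8.5%/12 = 0.0070833; payment = 107,400 × 0.0070833 / (1 − (1+0.0070833)^−60) = $2,203.48.
Total interest on Option B = 60 × $2,203.48 − $107,400 = $24,808.80.
Option B is lower by $2,918.40.

Option B by $2,920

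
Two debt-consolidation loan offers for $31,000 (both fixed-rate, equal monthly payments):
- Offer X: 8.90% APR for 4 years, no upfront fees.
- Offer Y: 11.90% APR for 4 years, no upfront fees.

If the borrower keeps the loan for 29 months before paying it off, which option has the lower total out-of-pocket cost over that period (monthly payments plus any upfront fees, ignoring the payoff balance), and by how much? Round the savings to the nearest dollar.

Offer X: monthly rate = 8.9%/12 = 0.0074167; payment = 31,000 × 0.0074167 / (1 − (1+0.0074167)^−48) = $769.97.
Offer Y: monthly rate = 11.9%/12 = 0.0099167; payment = 31,000 × 0.0099167 / (1 − (1+0.0099167)^−48) = $814.83.
Over 29 months: Offer X costs 29 × $769.97 = $22,329.13; Offer Y costs 29 × $814.83 = $23,630.07.
Offer X is cheaper by $23,630.07 − $22,329.13 = $1,300.94.

Offer X by $1,301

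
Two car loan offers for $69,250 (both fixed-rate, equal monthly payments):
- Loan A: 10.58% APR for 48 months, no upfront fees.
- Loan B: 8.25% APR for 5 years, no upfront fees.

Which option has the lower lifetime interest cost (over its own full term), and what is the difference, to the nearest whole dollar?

Loan B by $488

Loan A: monthly rate = 10.58%/12 = 0.0088167; payment = 69,250 × 0.0088167 / (1 − (1+0.0088167)^−48) = $1,775.71.
Total interest on Loan A = 48 × $1,775.71 − $69,250 = $15,984.08.
Loan B: at 8.25% the monthly rate is 0.0068750, so the payment is 69,250 × 0.0068750 / (1 − 1.0068750^−60) = $1,412.44.
Total interest on Loan B = 60 × $1,412.44 − $69,250 = $15,496.40.
Loan B is lower by $487.68.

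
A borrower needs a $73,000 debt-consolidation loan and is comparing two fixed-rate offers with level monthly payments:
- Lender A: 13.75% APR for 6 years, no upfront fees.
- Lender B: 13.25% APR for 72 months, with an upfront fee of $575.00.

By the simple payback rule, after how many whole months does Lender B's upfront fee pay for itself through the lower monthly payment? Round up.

30 months

Lender A: monthly rate = 13.75%/12 = 0.0114583; payment = 73,000 × 0.0114583 / (1 − (1+0.0114583)^−72) = $1,494.46.
Lender B: at 13.25% the monthly rate is 0.0110417, so the payment is 73,000 × 0.0110417 / (1 − 1.0110417^−72) = $1,475.06.
Monthly savings = $1,494.46 − $1,475.06 = $19.40.
Break-even = $575.00 / $19.40 = 29.64 → 30 months.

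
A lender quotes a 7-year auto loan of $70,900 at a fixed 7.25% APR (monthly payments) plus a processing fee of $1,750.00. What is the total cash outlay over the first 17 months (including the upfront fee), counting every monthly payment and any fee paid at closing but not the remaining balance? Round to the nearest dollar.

At 7.25% the monthly rate is 0.0060417, so the payment is 70,900 × 0.0060417 / (1 − 1.0060417^−84) = $1,078.76.
Total outlay = 17 × $1,078.76 + $1,750.00 = $20,088.92.

$20,089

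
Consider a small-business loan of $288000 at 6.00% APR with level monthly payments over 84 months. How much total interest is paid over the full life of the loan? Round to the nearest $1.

$65,410

Monthly rate = 6%/12 = 0.0050000; payment = 288,000 × 0.0050000 / (1 − (1+0.0050000)^−84) = $4,207.26.
Total paid = 84 × $4,207.26 = $353,409.84; interest = $353,409.84 − $288,000 = $65,409.84.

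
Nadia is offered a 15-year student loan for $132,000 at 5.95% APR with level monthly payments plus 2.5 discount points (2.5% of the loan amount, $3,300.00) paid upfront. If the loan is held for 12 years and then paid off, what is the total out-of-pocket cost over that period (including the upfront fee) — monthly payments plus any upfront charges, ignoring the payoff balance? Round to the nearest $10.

$163,190

At 5.95% the monthly rate is 0.0049583, so the payment is 132,000 × 0.0049583 / (1 − 1.0049583^−180) = $1,110.33.
Total outlay = 144 × $1,110.33 + $3,300.00 = $163,187.52.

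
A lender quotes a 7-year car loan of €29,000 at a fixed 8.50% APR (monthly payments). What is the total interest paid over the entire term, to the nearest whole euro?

€9,578

At 8.50% the monthly rate is 0.0070833, so the payment is 29,000 × 0.0070833 / (1 − 1.0070833^−84) = €459.26.
Total paid = 84 × €459.26 = €38,577.84; interest = €38,577.84 − €29,000 = €9,577.84.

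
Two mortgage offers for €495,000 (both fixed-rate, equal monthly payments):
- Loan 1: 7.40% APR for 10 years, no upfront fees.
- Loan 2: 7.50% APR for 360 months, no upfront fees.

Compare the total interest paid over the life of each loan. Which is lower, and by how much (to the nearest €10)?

Loan 1: at 7.40% the monthly rate is 0.0061667, so the payment is 495,000 × 0.0061667 / (1 − 1.0061667^−120) = €5,849.93.
Total interest on Loan 1 = 120 × €5,849.93 − €495,000 = €206,991.60.
Loan 2: monthly rate = 7.5%/12 = 0.0062500; payment = 495,000 × 0.0062500 / (1 − (1+0.0062500)^−360) = €3,461.11.
Total interest on Loan 2 = 360 × €3,461.11 − €495,000 = €750,999.60.
Loan 1 is lower by €544,008.00.

Loan 1 by €544,010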